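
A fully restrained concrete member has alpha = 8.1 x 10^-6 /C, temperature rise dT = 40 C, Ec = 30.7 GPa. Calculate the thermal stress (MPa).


sigma = alpha * dT * Ec
= 8.1e-6 * 40 * 30.7 * 1000
= 9.947 MPa

9.947


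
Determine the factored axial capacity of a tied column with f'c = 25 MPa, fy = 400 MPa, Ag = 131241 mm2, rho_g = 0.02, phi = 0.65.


Ast = rho * Ag = 0.02 * 131241 = 2624.82 mm2
phi*Pn = 0.65 * 0.80 * (0.85 * 25 * (131241 - 2624.82) + 400 * 2624.82) / 1000
= 1967.17 kN

1967.17


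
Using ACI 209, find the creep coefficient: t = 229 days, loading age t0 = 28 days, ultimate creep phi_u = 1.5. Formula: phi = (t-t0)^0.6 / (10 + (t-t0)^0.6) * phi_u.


dt = 229 - 28 = 201
phi = 201^0.6 / (10 + 201^0.6) * 1.5
= 1.06

1.06


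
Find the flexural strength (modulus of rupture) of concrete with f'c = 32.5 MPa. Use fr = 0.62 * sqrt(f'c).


fr = 0.62 * sqrt(32.5)
= 3.535 MPa

3.535


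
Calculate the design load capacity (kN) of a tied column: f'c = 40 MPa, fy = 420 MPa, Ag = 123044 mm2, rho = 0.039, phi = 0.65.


Ast = rho * Ag = 0.039 * 123044 = 4798.716 mm2
phi*Pn = 0.65 * 0.80 * (0.85 * 40 * (123044 - 4798.716) + 420 * 4798.716) / 1000
= 3138.62 kN

3138.62


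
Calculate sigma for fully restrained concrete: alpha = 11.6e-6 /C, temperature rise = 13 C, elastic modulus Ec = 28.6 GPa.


sigma = alpha * dT * Ec
= 11.6e-6 * 13 * 28.6 * 1000
= 4.313 MPa

4.313


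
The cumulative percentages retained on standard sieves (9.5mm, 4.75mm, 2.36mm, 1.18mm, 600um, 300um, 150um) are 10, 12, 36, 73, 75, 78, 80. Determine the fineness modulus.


FM = sum(cumulative % retained) / 100
= 364 / 100
= 3.64

3.64


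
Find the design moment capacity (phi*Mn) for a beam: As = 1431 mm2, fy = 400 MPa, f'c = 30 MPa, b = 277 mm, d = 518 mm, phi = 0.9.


a = As * fy / (0.85 * f'c * b)
= 1431 * 400 / (0.85 * 30 * 277)
= 81.0363 mm
Mn = As * fy * (d - a/2) / 10^6
= 273.3106 kN-m
phi*Mn = 0.9 * 273.3106 = 245.98 kN-m

245.98


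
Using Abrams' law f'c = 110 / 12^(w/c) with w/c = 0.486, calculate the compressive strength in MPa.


f'c = 110 / 12^0.486
= 110 / 3.346
= 32.88 MPa

32.88


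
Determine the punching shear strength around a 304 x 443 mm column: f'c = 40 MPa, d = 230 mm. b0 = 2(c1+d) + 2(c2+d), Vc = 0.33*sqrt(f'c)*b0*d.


b0 = 2*(304 + 230) + 2*(443 + 230) = 2414 mm
Vc = 0.33 * sqrt(40) * 2414 * 230 / 1000
= 1158.8 kN

1158.8


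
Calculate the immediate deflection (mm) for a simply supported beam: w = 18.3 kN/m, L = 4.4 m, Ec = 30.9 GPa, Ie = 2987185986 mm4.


Convert: L = 4.4 m = 4400 mm, Ec = 30.9 GPa = 30900 MPa
delta = 5 * 18.3 * 4400^4 / (384 * 30900 * 2987185986)
= 0.97 mm

0.97


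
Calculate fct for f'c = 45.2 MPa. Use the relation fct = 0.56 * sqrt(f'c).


fct = 0.56 * sqrt(45.2)
= 0.56 * 6.723
= 3.765 MPa

3.765


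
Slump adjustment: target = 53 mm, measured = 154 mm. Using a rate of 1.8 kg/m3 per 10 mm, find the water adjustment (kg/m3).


Difference = 53 - 154 = -101 mm
Water adjustment = -101 * 1.8 / 10 = -18.2 kg/m3

-18.2


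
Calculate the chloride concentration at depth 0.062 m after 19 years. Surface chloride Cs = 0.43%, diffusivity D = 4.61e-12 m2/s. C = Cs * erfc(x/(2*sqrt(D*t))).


t_seconds = 19 * 365.25 * 24 * 3600 = 599594400.0 s
arg = 0.062 / (2 * sqrt(4.61e-12 * 599594400.0))
= 0.5896
erfc(0.5896) = 0.4044
C = 0.43 * 0.4044 = 0.1739%

0.1739


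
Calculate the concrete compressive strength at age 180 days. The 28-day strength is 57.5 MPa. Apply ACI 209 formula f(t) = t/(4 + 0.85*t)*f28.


f(180) = 180 / (4 + 0.85 * 180) * 57.5
= 180 / 157.0 * 57.5
= 65.92 MPa

65.92


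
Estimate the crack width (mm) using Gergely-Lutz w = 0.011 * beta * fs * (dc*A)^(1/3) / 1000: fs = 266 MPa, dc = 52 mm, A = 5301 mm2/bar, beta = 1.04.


w = 0.011 * beta * fs * (dc * A)^(1/3) / 1000
= 0.011 * 1.04 * 266 * (52 * 5301)^(1/3) / 1000
= 0.198 mm

0.198


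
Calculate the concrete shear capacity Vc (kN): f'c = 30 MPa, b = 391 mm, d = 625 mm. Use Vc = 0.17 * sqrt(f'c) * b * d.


Vc = 0.17 * sqrt(30) * 391 * 625 / 1000
= 227.54 kN

227.54


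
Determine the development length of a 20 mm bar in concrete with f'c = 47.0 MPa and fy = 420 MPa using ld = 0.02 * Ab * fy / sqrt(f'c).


Ab = pi * 20^2 / 4 = 314.159 mm2
ld = 0.02 * 314.159 * 420 / sqrt(47.0)
= 384.9 mm

384.9


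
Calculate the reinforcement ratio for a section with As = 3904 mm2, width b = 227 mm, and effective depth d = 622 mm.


rho = As / (b * d)
= 3904 / (227 * 622)
= 0.0276

0.0276


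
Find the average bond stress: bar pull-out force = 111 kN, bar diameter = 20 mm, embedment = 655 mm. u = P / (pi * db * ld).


u = P / (pi * db * ld)
= 111 * 1000 / (pi * 20 * 655)
= 2.697 MPa

2.697


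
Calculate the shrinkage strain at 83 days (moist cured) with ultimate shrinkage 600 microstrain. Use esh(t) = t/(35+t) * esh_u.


esh(83) = 83 / (35 + 83) * 600
= 83 / 118 * 600
= 422.0 microstrain

422.0


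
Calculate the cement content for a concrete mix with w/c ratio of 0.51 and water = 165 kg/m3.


Cement = water / (w/c)
= 165 / 0.51
= 323.5 kg/m3

323.5


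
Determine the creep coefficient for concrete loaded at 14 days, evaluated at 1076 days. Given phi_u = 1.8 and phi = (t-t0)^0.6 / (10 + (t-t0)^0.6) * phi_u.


dt = 1076 - 14 = 1062
phi = 1062^0.6 / (10 + 1062^0.6) * 1.8
= 1.561

1.561


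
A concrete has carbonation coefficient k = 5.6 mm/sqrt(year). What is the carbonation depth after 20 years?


depth = k * sqrt(t)
= 5.6 * sqrt(20)
= 25.04 mm

25.04


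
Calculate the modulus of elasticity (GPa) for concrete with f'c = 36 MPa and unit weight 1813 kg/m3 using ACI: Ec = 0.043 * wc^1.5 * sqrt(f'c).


Ec = 0.043 * 1813^1.5 * sqrt(36) / 1000
= 19.92 GPa

19.92


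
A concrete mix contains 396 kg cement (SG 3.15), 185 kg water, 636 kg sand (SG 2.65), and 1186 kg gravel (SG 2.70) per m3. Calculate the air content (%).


Vol cement = 396 / (3.15 * 1000) = 0.125714 m3
Vol water = 185 / 1000 = 0.185 m3
Vol sand = 636 / (2.65 * 1000) = 0.24 m3
Vol gravel = 1186 / (2.70 * 1000) = 0.439259 m3
Total solid + water volume = 0.989974 m3
Air = (1 - 0.989974) * 100 = 1.0%

1.0


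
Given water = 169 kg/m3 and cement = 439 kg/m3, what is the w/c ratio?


w/c = water / cement
w/c = 169 / 439 = 0.385

0.385


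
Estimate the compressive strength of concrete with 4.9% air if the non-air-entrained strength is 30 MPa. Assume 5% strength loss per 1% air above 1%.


Strength loss = (4.9 - 1) * 5 = 19.5%
f'c = 30 * (1 - 19.5/100)
= 24.15 MPa

24.15


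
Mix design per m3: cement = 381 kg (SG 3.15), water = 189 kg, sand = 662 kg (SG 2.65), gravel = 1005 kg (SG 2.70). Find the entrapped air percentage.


Vol cement = 381 / (3.15 * 1000) = 0.120952 m3
Vol water = 189 / 1000 = 0.189 m3
Vol sand = 662 / (2.65 * 1000) = 0.249811 m3
Vol gravel = 1005 / (2.70 * 1000) = 0.372222 m3
Total solid + water volume = 0.931986 m3
Air = (1 - 0.931986) * 100 = 6.8%

6.8


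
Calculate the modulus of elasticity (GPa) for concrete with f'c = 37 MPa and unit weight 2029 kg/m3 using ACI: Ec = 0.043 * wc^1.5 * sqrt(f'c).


Ec = 0.043 * 2029^1.5 * sqrt(37) / 1000
= 23.91 GPa

23.91


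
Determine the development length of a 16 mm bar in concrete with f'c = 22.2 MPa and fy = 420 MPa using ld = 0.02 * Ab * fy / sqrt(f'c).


Ab = pi * 16^2 / 4 = 201.062 mm2
ld = 0.02 * 201.062 * 420 / sqrt(22.2)
= 358.5 mm

358.5


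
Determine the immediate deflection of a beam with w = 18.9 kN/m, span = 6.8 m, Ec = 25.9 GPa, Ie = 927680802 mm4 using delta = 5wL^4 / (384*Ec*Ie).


Convert: L = 6.8 m = 6800 mm, Ec = 25.9 GPa = 25900 MPa
delta = 5 * 18.9 * 6800^4 / (384 * 25900 * 927680802)
= 21.9 mm

21.9


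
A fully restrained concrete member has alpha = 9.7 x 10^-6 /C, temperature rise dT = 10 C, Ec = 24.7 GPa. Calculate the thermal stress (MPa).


sigma = alpha * dT * Ec
= 9.7e-6 * 10 * 24.7 * 1000
= 2.396 MPa

2.396


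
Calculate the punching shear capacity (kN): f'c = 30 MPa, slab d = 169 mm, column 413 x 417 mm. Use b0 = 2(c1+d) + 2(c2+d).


b0 = 2*(413 + 169) + 2*(417 + 169) = 2336 mm
Vc = 0.33 * sqrt(30) * 2336 * 169 / 1000
= 713.57 kN

713.57


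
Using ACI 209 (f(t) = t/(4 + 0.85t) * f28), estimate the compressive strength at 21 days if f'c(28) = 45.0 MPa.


f(21) = 21 / (4 + 0.85 * 21) * 45.0
= 21 / 21.85 * 45.0
= 43.25 MPa

43.25


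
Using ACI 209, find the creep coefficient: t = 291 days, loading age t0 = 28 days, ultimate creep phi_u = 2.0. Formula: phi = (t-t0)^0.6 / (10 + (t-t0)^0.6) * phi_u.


dt = 291 - 28 = 263
phi = 263^0.6 / (10 + 263^0.6) * 2.0
= 1.478

1.478


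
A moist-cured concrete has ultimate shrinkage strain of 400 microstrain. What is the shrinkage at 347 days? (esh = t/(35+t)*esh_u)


esh(347) = 347 / (35 + 347) * 400
= 347 / 382 * 400
= 363.4 microstrain

363.4


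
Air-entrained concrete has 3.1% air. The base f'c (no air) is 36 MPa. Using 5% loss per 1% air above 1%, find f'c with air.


Strength loss = (3.1 - 1) * 5 = 10.5%
f'c = 36 * (1 - 10.5/100)
= 32.22 MPa

32.22


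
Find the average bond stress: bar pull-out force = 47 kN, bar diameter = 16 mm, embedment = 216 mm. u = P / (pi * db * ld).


u = P / (pi * db * ld)
= 47 * 1000 / (pi * 16 * 216)
= 4.329 MPa

4.329


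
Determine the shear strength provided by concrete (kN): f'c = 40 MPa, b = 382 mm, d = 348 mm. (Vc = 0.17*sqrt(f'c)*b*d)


Vc = 0.17 * sqrt(40) * 382 * 348 / 1000
= 142.93 kN

142.93


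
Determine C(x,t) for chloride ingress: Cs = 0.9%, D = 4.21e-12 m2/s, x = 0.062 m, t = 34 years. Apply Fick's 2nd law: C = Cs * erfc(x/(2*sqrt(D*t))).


t_seconds = 34 * 365.25 * 24 * 3600 = 1072958400.0 s
arg = 0.062 / (2 * sqrt(4.21e-12 * 1072958400.0))
= 0.4612
erfc(0.4612) = 0.5142
C = 0.9 * 0.5142 = 0.4628%

0.4628


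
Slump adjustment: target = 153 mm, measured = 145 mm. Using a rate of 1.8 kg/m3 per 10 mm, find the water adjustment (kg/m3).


Difference = 153 - 145 = 8 mm
Water adjustment = 8 * 1.8 / 10 = 1.4 kg/m3

1.4


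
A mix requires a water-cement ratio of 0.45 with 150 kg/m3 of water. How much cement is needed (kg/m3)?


Cement = water / (w/c)
= 150 / 0.45
= 333.3 kg/m3

333.3


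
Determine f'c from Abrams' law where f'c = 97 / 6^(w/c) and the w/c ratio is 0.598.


f'c = 97 / 6^0.598
= 97 / 2.92
= 33.22 MPa

33.22


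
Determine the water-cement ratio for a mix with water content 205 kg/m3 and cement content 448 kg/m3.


w/c = water / cement
w/c = 205 / 448 = 0.458

0.458


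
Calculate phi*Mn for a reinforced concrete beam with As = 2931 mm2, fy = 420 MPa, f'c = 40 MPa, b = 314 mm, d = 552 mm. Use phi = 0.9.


a = As * fy / (0.85 * f'c * b)
= 2931 * 420 / (0.85 * 40 * 314)
= 115.3072 mm
Mn = As * fy * (d - a/2) / 10^6
= 608.5503 kN-m
phi*Mn = 0.9 * 608.5503 = 547.7 kN-m

547.7


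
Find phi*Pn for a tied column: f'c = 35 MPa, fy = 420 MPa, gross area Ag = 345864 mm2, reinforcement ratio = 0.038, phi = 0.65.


Ast = rho * Ag = 0.038 * 345864 = 13142.832 mm2
phi*Pn = 0.65 * 0.80 * (0.85 * 35 * (345864 - 13142.832) + 420 * 13142.832) / 1000
= 8017.59 kN

8017.59


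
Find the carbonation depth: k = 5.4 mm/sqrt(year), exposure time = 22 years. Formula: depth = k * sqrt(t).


depth = k * sqrt(t)
= 5.4 * sqrt(22)
= 25.33 mm

25.33


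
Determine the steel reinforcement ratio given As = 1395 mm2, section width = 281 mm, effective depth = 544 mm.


rho = As / (b * d)
= 1395 / (281 * 544)
= 0.0091

0.0091


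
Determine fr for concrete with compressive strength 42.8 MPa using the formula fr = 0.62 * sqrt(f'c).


fr = 0.62 * sqrt(42.8)
= 4.056 MPa

4.056


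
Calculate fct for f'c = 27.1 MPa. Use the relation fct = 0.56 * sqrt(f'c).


fct = 0.56 * sqrt(27.1)
= 0.56 * 5.206
= 2.915 MPa

2.915


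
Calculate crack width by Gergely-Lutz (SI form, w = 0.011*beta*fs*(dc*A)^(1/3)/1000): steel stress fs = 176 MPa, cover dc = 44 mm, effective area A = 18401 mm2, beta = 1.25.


w = 0.011 * beta * fs * (dc * A)^(1/3) / 1000
= 0.011 * 1.25 * 176 * (44 * 18401)^(1/3) / 1000
= 0.226 mm

0.226


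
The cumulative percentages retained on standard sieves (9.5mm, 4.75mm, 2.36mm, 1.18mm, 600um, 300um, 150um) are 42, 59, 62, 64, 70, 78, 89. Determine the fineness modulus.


FM = sum(cumulative % retained) / 100
= 464 / 100
= 4.64

4.64


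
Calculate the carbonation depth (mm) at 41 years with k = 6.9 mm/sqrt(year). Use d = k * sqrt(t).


depth = k * sqrt(t)
= 6.9 * sqrt(41)
= 44.18 mm

44.18


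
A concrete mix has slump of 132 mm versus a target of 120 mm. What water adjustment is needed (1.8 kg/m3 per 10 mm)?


Difference = 120 - 132 = -12 mm
Water adjustment = -12 * 1.8 / 10 = -2.2 kg/m3

-2.2


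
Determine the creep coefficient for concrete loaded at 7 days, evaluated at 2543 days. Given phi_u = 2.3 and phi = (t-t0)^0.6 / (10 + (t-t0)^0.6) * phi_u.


dt = 2543 - 7 = 2536
phi = 2536^0.6 / (10 + 2536^0.6) * 2.3
= 2.109

2.109


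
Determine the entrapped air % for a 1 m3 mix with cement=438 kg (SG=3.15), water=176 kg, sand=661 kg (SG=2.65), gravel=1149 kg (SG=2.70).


Vol cement = 438 / (3.15 * 1000) = 0.139048 m3
Vol water = 176 / 1000 = 0.176 m3
Vol sand = 661 / (2.65 * 1000) = 0.249434 m3
Vol gravel = 1149 / (2.70 * 1000) = 0.425556 m3
Total solid + water volume = 0.990037 m3
Air = (1 - 0.990037) * 100 = 1.0%

1.0


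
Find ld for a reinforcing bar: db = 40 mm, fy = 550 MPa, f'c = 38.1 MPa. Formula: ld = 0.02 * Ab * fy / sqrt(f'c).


Ab = pi * 40^2 / 4 = 1256.637 mm2
ld = 0.02 * 1256.637 * 550 / sqrt(38.1)
= 2239.4 mm

2239.4


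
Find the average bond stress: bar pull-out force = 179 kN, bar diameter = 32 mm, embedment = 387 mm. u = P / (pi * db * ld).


u = P / (pi * db * ld)
= 179 * 1000 / (pi * 32 * 387)
= 4.601 MPa

4.601


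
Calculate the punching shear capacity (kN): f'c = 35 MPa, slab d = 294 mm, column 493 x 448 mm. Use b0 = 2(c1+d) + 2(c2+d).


b0 = 2*(493 + 294) + 2*(448 + 294) = 3058 mm
Vc = 0.33 * sqrt(35) * 3058 * 294 / 1000
= 1755.22 kN

1755.22


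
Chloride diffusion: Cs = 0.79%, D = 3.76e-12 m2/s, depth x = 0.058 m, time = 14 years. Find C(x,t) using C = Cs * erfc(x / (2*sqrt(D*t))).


t_seconds = 14 * 365.25 * 24 * 3600 = 441806400.0 s
arg = 0.058 / (2 * sqrt(3.76e-12 * 441806400.0))
= 0.7115
erfc(0.7115) = 0.3143
C = 0.79 * 0.3143 = 0.2483%

0.2483


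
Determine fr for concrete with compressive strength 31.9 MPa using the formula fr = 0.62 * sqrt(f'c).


fr = 0.62 * sqrt(31.9)
= 3.502 MPa

3.502


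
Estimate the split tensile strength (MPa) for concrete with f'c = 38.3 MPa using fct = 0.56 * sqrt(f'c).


fct = 0.56 * sqrt(38.3)
= 0.56 * 6.189
= 3.466 MPa

3.466


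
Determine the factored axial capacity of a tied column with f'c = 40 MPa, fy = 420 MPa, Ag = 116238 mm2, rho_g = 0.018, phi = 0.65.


Ast = rho * Ag = 0.018 * 116238 = 2092.284 mm2
phi*Pn = 0.65 * 0.80 * (0.85 * 40 * (116238 - 2092.284) + 420 * 2092.284) / 1000
= 2475.05 kN

2475.05


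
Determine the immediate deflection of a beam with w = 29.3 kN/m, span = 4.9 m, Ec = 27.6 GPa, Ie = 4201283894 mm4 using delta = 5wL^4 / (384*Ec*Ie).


Convert: L = 4.9 m = 4900 mm, Ec = 27.6 GPa = 27600 MPa
delta = 5 * 29.3 * 4900^4 / (384 * 27600 * 4201283894)
= 1.9 mm

1.9


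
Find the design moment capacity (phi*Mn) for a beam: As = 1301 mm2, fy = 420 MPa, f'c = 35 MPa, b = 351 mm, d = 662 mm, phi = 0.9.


a = As * fy / (0.85 * f'c * b)
= 1301 * 420 / (0.85 * 35 * 351)
= 52.3278 mm
Mn = As * fy * (d - a/2) / 10^6
= 347.4336 kN-m
phi*Mn = 0.9 * 347.4336 = 312.69 kN-m

312.69


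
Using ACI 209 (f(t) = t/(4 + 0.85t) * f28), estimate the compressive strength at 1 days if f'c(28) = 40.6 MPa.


f(1) = 1 / (4 + 0.85 * 1) * 40.6
= 1 / 4.85 * 40.6
= 8.37 MPa

8.37


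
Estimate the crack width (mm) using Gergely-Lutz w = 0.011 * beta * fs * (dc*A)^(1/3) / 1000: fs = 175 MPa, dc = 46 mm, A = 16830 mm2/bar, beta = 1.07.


w = 0.011 * beta * fs * (dc * A)^(1/3) / 1000
= 0.011 * 1.07 * 175 * (46 * 16830)^(1/3) / 1000
= 0.189 mm

0.189


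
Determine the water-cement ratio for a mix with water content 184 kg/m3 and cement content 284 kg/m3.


w/c = water / cement
w/c = 184 / 284 = 0.648

0.648


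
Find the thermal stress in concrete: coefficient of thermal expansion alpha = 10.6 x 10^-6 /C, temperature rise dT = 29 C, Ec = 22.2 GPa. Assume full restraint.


sigma = alpha * dT * Ec
= 10.6e-6 * 29 * 22.2 * 1000
= 6.824 MPa

6.824


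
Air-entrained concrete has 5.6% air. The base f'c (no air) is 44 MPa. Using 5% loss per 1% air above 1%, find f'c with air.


Strength loss = (5.6 - 1) * 5 = 23.0%
f'c = 44 * (1 - 23.0/100)
= 33.88 MPa

33.88


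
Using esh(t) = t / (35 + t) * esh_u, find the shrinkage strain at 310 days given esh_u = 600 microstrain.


esh(310) = 310 / (35 + 310) * 600
= 310 / 345 * 600
= 539.1 microstrain

539.1


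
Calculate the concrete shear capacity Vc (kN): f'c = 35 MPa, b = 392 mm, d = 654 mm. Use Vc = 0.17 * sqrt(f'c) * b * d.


Vc = 0.17 * sqrt(35) * 392 * 654 / 1000
= 257.84 kN

257.84


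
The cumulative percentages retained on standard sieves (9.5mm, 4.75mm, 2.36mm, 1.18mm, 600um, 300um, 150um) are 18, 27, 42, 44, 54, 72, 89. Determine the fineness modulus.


FM = sum(cumulative % retained) / 100
= 346 / 100
= 3.46

3.46


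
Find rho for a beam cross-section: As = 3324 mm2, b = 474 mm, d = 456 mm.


rho = As / (b * d)
= 3324 / (474 * 456)
= 0.0154

0.0154


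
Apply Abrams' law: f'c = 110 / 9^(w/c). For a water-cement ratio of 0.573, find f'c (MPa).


f'c = 110 / 9^0.573
= 110 / 3.522
= 31.23 MPa

31.23


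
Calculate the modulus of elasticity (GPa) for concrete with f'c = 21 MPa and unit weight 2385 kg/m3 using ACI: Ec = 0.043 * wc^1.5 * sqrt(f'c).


Ec = 0.043 * 2385^1.5 * sqrt(21) / 1000
= 22.95 GPa

22.95


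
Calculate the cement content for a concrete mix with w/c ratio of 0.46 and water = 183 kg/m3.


Cement = water / (w/c)
= 183 / 0.46
= 397.8 kg/m3

397.8


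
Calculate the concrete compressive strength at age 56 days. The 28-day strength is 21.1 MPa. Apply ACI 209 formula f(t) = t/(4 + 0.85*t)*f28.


f(56) = 56 / (4 + 0.85 * 56) * 21.1
= 56 / 51.6 * 21.1
= 22.9 MPa

22.9


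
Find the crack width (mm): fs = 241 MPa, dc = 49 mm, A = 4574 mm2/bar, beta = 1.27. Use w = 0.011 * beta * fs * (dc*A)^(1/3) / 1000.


w = 0.011 * beta * fs * (dc * A)^(1/3) / 1000
= 0.011 * 1.27 * 241 * (49 * 4574)^(1/3) / 1000
= 0.205 mm

0.205


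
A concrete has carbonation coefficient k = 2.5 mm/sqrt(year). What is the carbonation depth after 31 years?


depth = k * sqrt(t)
= 2.5 * sqrt(31)
= 13.92 mm

13.92


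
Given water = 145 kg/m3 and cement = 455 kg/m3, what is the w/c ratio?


w/c = water / cement
w/c = 145 / 455 = 0.319

0.319


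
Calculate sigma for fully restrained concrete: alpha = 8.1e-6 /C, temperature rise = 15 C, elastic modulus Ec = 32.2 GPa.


sigma = alpha * dT * Ec
= 8.1e-6 * 15 * 32.2 * 1000
= 3.912 MPa

3.912


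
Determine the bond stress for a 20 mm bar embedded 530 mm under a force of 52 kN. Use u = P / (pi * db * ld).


u = P / (pi * db * ld)
= 52 * 1000 / (pi * 20 * 530)
= 1.562 MPa

1.562


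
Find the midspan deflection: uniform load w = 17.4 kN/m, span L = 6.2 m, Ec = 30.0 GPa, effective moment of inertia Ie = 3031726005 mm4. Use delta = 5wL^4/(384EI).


Convert: L = 6.2 m = 6200 mm, Ec = 30.0 GPa = 30000 MPa
delta = 5 * 17.4 * 6200^4 / (384 * 30000 * 3031726005)
= 3.68 mm

3.68


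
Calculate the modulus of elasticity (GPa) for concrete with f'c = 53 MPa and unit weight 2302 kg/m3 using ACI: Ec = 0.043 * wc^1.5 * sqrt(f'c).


Ec = 0.043 * 2302^1.5 * sqrt(53) / 1000
= 34.58 GPa

34.58


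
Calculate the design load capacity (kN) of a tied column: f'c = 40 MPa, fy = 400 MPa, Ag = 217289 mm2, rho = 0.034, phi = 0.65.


Ast = rho * Ag = 0.034 * 217289 = 7387.826 mm2
phi*Pn = 0.65 * 0.80 * (0.85 * 40 * (217289 - 7387.826) + 400 * 7387.826) / 1000
= 5247.72 kN

5247.72


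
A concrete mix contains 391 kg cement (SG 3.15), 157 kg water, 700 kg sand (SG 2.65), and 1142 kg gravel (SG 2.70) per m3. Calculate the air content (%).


Vol cement = 391 / (3.15 * 1000) = 0.124127 m3
Vol water = 157 / 1000 = 0.157 m3
Vol sand = 700 / (2.65 * 1000) = 0.264151 m3
Vol gravel = 1142 / (2.70 * 1000) = 0.422963 m3
Total solid + water volume = 0.968241 m3
Air = (1 - 0.968241) * 100 = 3.18%

3.18


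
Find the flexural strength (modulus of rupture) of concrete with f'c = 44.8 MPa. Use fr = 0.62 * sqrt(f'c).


fr = 0.62 * sqrt(44.8)
= 4.15 MPa

4.15


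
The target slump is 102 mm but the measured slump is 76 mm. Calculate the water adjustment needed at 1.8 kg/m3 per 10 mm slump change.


Difference = 102 - 76 = 26 mm
Water adjustment = 26 * 1.8 / 10 = 4.7 kg/m3

4.7


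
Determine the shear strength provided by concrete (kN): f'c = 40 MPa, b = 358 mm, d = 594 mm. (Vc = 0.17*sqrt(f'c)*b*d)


Vc = 0.17 * sqrt(40) * 358 * 594 / 1000
= 228.64 kN

228.64


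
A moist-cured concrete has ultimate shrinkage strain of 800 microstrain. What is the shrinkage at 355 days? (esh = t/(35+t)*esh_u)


esh(355) = 355 / (35 + 355) * 800
= 355 / 390 * 800
= 728.2 microstrain

728.2


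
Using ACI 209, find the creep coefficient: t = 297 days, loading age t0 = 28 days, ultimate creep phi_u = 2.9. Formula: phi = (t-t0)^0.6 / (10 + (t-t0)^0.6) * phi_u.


dt = 297 - 28 = 269
phi = 269^0.6 / (10 + 269^0.6) * 2.9
= 2.151

2.151


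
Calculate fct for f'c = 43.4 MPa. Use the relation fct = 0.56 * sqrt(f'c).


fct = 0.56 * sqrt(43.4)
= 0.56 * 6.588
= 3.689 MPa

3.689


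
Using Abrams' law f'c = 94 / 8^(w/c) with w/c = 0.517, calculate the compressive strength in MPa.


f'c = 94 / 8^0.517
= 94 / 2.93
= 32.08 MPa

32.08


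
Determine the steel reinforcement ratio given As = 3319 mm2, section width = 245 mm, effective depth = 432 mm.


rho = As / (b * d)
= 3319 / (245 * 432)
= 0.0314

0.0314


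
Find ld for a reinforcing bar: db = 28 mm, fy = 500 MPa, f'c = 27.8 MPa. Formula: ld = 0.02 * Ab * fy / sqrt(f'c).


Ab = pi * 28^2 / 4 = 615.752 mm2
ld = 0.02 * 615.752 * 500 / sqrt(27.8)
= 1167.8 mm

1167.8


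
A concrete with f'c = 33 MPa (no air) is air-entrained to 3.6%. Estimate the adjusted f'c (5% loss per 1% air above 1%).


Strength loss = (3.6 - 1) * 5 = 13.0%
f'c = 33 * (1 - 13.0/100)
= 28.71 MPa

28.71


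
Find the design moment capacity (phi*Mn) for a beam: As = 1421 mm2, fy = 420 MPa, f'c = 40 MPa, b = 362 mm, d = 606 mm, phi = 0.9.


a = As * fy / (0.85 * f'c * b)
= 1421 * 420 / (0.85 * 40 * 362)
= 48.4904 mm
Mn = As * fy * (d - a/2) / 10^6
= 347.2029 kN-m
phi*Mn = 0.9 * 347.2029 = 312.48 kN-m

312.48


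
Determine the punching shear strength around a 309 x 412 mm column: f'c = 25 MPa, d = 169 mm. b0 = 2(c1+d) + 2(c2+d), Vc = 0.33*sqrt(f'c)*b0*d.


b0 = 2*(309 + 169) + 2*(412 + 169) = 2118 mm
Vc = 0.33 * sqrt(25) * 2118 * 169 / 1000
= 590.6 kN

590.6


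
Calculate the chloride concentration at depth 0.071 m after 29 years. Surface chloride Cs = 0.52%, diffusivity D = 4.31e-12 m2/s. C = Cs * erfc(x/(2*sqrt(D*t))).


t_seconds = 29 * 365.25 * 24 * 3600 = 915170400.0 s
arg = 0.071 / (2 * sqrt(4.31e-12 * 915170400.0))
= 0.5652
erfc(0.5652) = 0.4241
C = 0.52 * 0.4241 = 0.2205%

0.2205


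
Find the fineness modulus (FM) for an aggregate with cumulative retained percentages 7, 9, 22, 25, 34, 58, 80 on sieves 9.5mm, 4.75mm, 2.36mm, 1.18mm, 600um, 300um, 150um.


FM = sum(cumulative % retained) / 100
= 235 / 100
= 2.35

2.35


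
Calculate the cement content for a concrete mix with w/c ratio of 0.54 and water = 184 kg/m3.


Cement = water / (w/c)
= 184 / 0.54
= 340.7 kg/m3

340.7


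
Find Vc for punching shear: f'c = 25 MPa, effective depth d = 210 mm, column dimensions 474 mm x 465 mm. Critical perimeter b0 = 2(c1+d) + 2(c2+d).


b0 = 2*(474 + 210) + 2*(465 + 210) = 2718 mm
Vc = 0.33 * sqrt(25) * 2718 * 210 / 1000
= 941.79 kN

941.79


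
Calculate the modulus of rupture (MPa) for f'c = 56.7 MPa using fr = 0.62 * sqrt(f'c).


fr = 0.62 * sqrt(56.7)
= 4.669 MPa

4.669


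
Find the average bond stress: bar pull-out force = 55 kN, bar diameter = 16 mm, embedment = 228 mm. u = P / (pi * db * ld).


u = P / (pi * db * ld)
= 55 * 1000 / (pi * 16 * 228)
= 4.799 MPa

4.799


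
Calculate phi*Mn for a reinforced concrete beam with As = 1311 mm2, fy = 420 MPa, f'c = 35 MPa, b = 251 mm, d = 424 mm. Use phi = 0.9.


a = As * fy / (0.85 * f'c * b)
= 1311 * 420 / (0.85 * 35 * 251)
= 73.738 mm
Mn = As * fy * (d - a/2) / 10^6
= 213.1621 kN-m
phi*Mn = 0.9 * 213.1621 = 191.85 kN-m

191.85


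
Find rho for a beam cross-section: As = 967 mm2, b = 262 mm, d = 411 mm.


rho = As / (b * d)
= 967 / (262 * 411)
= 0.009

0.009


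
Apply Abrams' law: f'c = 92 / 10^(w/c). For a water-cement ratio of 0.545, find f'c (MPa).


f'c = 92 / 10^0.545
= 92 / 3.508
= 26.23 MPa

26.23


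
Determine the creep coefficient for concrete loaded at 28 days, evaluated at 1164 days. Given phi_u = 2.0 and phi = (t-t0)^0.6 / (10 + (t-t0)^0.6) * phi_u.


dt = 1164 - 28 = 1136
phi = 1136^0.6 / (10 + 1136^0.6) * 2.0
= 1.744

1.744


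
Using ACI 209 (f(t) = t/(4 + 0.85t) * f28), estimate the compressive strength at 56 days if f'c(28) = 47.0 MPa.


f(56) = 56 / (4 + 0.85 * 56) * 47.0
= 56 / 51.6 * 47.0
= 51.01 MPa

51.01


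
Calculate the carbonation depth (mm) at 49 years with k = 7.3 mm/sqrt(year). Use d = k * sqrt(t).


depth = k * sqrt(t)
= 7.3 * sqrt(49)
= 51.1 mm

51.1


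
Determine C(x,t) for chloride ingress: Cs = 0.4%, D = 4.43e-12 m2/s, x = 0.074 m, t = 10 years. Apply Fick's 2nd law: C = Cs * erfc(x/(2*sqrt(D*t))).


t_seconds = 10 * 365.25 * 24 * 3600 = 315576000.0 s
arg = 0.074 / (2 * sqrt(4.43e-12 * 315576000.0))
= 0.9896
erfc(0.9896) = 0.1617
C = 0.4 * 0.1617 = 0.0647%

0.0647


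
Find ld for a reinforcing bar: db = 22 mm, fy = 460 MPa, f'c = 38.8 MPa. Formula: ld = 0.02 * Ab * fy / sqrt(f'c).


Ab = pi * 22^2 / 4 = 380.133 mm2
ld = 0.02 * 380.133 * 460 / sqrt(38.8)
= 561.4 mm

561.4


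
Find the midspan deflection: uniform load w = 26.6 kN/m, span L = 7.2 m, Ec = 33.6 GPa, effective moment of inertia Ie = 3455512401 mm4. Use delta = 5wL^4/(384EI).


Convert: L = 7.2 m = 7200 mm, Ec = 33.6 GPa = 33600 MPa
delta = 5 * 26.6 * 7200^4 / (384 * 33600 * 3455512401)
= 8.02 mm

8.02


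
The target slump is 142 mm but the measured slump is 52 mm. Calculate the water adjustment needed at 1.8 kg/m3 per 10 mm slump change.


Difference = 142 - 52 = 90 mm
Water adjustment = 90 * 1.8 / 10 = 16.2 kg/m3

16.2


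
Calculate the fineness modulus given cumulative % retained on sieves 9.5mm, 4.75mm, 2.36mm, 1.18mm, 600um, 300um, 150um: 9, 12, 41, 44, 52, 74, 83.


FM = sum(cumulative % retained) / 100
= 315 / 100
= 3.15

3.15


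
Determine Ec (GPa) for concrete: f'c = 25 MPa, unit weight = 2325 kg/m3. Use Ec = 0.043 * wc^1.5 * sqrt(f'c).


Ec = 0.043 * 2325^1.5 * sqrt(25) / 1000
= 24.1 GPa

24.1


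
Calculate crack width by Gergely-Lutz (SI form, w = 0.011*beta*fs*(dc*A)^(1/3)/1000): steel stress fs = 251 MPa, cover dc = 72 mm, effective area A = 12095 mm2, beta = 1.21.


w = 0.011 * beta * fs * (dc * A)^(1/3) / 1000
= 0.011 * 1.21 * 251 * (72 * 12095)^(1/3) / 1000
= 0.319 mm

0.319


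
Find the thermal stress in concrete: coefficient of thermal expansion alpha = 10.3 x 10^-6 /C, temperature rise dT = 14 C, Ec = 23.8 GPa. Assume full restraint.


sigma = alpha * dT * Ec
= 10.3e-6 * 14 * 23.8 * 1000
= 3.432 MPa

3.432


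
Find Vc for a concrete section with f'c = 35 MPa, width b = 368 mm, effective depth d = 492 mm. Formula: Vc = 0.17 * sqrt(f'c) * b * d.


Vc = 0.17 * sqrt(35) * 368 * 492 / 1000
= 182.09 kN

182.09


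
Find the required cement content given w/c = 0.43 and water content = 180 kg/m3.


Cement = water / (w/c)
= 180 / 0.43
= 418.6 kg/m3

418.6


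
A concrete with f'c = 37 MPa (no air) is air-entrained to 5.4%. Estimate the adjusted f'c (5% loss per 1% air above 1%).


Strength loss = (5.4 - 1) * 5 = 22.0%
f'c = 37 * (1 - 22.0/100)
= 28.86 MPa

28.86


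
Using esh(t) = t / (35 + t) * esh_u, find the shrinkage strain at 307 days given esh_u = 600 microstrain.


esh(307) = 307 / (35 + 307) * 600
= 307 / 342 * 600
= 538.6 microstrain

538.6


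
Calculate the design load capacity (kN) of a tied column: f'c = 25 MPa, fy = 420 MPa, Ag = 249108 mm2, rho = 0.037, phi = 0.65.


Ast = rho * Ag = 0.037 * 249108 = 9216.996 mm2
phi*Pn = 0.65 * 0.80 * (0.85 * 25 * (249108 - 9216.996) + 420 * 9216.996) / 1000
= 4663.79 kN

4663.79


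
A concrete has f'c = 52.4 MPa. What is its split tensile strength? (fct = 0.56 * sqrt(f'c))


fct = 0.56 * sqrt(52.4)
= 0.56 * 7.239
= 4.054 MPa

4.054


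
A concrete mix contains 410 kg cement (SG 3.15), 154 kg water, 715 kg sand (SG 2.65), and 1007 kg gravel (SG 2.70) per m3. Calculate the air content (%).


Vol cement = 410 / (3.15 * 1000) = 0.130159 m3
Vol water = 154 / 1000 = 0.154 m3
Vol sand = 715 / (2.65 * 1000) = 0.269811 m3
Vol gravel = 1007 / (2.70 * 1000) = 0.372963 m3
Total solid + water volume = 0.926933 m3
Air = (1 - 0.926933) * 100 = 7.31%

7.31


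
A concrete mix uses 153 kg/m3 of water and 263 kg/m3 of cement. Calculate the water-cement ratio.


w/c = water / cement
w/c = 153 / 263 = 0.582

0.582


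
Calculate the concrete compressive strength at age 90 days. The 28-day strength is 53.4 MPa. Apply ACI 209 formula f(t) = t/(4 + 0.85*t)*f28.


f(90) = 90 / (4 + 0.85 * 90) * 53.4
= 90 / 80.5 * 53.4
= 59.7 MPa

59.7


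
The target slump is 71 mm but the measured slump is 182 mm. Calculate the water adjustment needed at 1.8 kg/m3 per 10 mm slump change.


Difference = 71 - 182 = -111 mm
Water adjustment = -111 * 1.8 / 10 = -20.0 kg/m3

-20.0


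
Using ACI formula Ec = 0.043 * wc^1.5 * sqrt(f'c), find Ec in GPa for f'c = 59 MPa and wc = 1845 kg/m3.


Ec = 0.043 * 1845^1.5 * sqrt(59) / 1000
= 26.18 GPa

26.18


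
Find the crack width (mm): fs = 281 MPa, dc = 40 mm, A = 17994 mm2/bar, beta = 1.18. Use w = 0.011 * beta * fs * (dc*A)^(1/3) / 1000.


w = 0.011 * beta * fs * (dc * A)^(1/3) / 1000
= 0.011 * 1.18 * 281 * (40 * 17994)^(1/3) / 1000
= 0.327 mm

0.327


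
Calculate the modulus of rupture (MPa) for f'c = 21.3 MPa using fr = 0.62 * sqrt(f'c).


fr = 0.62 * sqrt(21.3)
= 2.861 MPa

2.861


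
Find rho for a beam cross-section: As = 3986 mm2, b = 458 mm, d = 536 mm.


rho = As / (b * d)
= 3986 / (458 * 536)
= 0.0162

0.0162


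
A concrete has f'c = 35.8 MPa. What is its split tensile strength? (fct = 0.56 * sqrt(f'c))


fct = 0.56 * sqrt(35.8)
= 0.56 * 5.983
= 3.351 MPa

3.351


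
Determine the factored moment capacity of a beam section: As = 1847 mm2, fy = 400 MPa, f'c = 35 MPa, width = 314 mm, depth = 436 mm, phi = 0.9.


a = As * fy / (0.85 * f'c * b)
= 1847 * 400 / (0.85 * 35 * 314)
= 79.0879 mm
Mn = As * fy * (d - a/2) / 10^6
= 292.9017 kN-m
phi*Mn = 0.9 * 292.9017 = 263.61 kN-m

263.61


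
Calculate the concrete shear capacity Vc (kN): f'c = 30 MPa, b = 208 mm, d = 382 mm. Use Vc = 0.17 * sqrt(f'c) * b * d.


Vc = 0.17 * sqrt(30) * 208 * 382 / 1000
= 73.98 kN

73.98


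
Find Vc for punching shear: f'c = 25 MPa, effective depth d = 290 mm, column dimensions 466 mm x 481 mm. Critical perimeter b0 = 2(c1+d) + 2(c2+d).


b0 = 2*(466 + 290) + 2*(481 + 290) = 3054 mm
Vc = 0.33 * sqrt(25) * 3054 * 290 / 1000
= 1461.34 kN

1461.34


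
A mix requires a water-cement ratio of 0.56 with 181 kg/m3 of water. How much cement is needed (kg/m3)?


Cement = water / (w/c)
= 181 / 0.56
= 323.2 kg/m3

323.2


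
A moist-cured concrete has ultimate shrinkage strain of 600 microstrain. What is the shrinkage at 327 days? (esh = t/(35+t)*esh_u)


esh(327) = 327 / (35 + 327) * 600
= 327 / 362 * 600
= 542.0 microstrain

542.0


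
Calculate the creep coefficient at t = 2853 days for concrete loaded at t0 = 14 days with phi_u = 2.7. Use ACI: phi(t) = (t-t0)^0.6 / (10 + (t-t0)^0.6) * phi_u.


dt = 2853 - 14 = 2839
phi = 2839^0.6 / (10 + 2839^0.6) * 2.7
= 2.489

2.489


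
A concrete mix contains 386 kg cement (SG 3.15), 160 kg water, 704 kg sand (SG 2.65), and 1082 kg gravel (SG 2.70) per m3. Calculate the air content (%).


Vol cement = 386 / (3.15 * 1000) = 0.12254 m3
Vol water = 160 / 1000 = 0.16 m3
Vol sand = 704 / (2.65 * 1000) = 0.26566 m3
Vol gravel = 1082 / (2.70 * 1000) = 0.400741 m3
Total solid + water volume = 0.948941 m3
Air = (1 - 0.948941) * 100 = 5.11%

5.11


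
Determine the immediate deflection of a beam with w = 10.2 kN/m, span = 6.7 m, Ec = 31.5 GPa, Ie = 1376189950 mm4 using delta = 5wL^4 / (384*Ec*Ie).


Convert: L = 6.7 m = 6700 mm, Ec = 31.5 GPa = 31500 MPa
delta = 5 * 10.2 * 6700^4 / (384 * 31500 * 1376189950)
= 6.17 mm

6.17


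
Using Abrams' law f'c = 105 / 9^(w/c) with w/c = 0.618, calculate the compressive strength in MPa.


f'c = 105 / 9^0.618
= 105 / 3.888
= 27.01 MPa

27.01


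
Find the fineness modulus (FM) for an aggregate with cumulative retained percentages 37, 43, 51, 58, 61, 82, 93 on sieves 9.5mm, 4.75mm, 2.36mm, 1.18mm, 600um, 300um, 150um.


FM = sum(cumulative % retained) / 100
= 425 / 100
= 4.25

4.25


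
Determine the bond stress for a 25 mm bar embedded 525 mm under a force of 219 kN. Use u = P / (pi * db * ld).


u = P / (pi * db * ld)
= 219 * 1000 / (pi * 25 * 525)
= 5.311 MPa

5.311


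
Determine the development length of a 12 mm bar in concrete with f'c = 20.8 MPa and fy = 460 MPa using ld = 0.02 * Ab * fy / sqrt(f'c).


Ab = pi * 12^2 / 4 = 113.097 mm2
ld = 0.02 * 113.097 * 460 / sqrt(20.8)
= 228.1 mm

228.1


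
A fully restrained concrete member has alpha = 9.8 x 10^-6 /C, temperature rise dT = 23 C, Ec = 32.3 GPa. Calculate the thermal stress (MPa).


sigma = alpha * dT * Ec
= 9.8e-6 * 23 * 32.3 * 1000
= 7.28 MPa

7.28


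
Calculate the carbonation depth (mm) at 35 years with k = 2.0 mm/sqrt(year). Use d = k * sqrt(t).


depth = k * sqrt(t)
= 2.0 * sqrt(35)
= 11.83 mm

11.83


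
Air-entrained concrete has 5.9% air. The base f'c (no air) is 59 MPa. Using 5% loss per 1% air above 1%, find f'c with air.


Strength loss = (5.9 - 1) * 5 = 24.5%
f'c = 59 * (1 - 24.5/100)
= 44.55 MPa

44.55


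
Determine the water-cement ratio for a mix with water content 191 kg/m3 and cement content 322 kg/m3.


w/c = water / cement
w/c = 191 / 322 = 0.593

0.593


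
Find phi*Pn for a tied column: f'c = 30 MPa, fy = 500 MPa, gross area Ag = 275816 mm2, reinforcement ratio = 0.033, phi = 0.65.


Ast = rho * Ag = 0.033 * 275816 = 9101.928 mm2
phi*Pn = 0.65 * 0.80 * (0.85 * 30 * (275816 - 9101.928) + 500 * 9101.928) / 1000
= 5903.13 kN

5903.13


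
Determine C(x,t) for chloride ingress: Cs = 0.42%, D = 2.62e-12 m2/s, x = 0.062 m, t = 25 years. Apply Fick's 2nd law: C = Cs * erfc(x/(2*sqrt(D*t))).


t_seconds = 25 * 365.25 * 24 * 3600 = 788940000.0 s
arg = 0.062 / (2 * sqrt(2.62e-12 * 788940000.0))
= 0.6819
erfc(0.6819) = 0.3349
C = 0.42 * 0.3349 = 0.1407%

0.1407


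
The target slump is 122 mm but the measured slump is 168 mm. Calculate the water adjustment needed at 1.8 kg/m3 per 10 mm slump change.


Difference = 122 - 168 = -46 mm
Water adjustment = -46 * 1.8 / 10 = -8.3 kg/m3

-8.3


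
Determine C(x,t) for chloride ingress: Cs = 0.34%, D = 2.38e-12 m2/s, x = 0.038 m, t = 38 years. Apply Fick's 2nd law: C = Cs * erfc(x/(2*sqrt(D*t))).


t_seconds = 38 * 365.25 * 24 * 3600 = 1199188800.0 s
arg = 0.038 / (2 * sqrt(2.38e-12 * 1199188800.0))
= 0.3556
erfc(0.3556) = 0.615
C = 0.34 * 0.615 = 0.2091%

0.2091


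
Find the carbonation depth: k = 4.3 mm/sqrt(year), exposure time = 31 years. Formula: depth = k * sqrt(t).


depth = k * sqrt(t)
= 4.3 * sqrt(31)
= 23.94 mm

23.94


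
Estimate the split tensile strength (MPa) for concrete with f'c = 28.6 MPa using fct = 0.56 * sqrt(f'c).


fct = 0.56 * sqrt(28.6)
= 0.56 * 5.348
= 2.995 MPa

2.995


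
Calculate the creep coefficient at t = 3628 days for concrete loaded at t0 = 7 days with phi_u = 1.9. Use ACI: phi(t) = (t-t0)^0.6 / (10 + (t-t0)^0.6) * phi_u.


dt = 3628 - 7 = 3621
phi = 3621^0.6 / (10 + 3621^0.6) * 1.9
= 1.77

1.77


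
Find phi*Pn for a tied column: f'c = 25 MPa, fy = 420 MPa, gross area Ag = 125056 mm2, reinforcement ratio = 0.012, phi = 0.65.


Ast = rho * Ag = 0.012 * 125056 = 1500.672 mm2
phi*Pn = 0.65 * 0.80 * (0.85 * 25 * (125056 - 1500.672) + 420 * 1500.672) / 1000
= 1693.03 kN

1693.03


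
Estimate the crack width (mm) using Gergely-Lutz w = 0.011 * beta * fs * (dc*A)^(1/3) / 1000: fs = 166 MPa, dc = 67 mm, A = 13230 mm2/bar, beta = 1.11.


w = 0.011 * beta * fs * (dc * A)^(1/3) / 1000
= 0.011 * 1.11 * 166 * (67 * 13230)^(1/3) / 1000
= 0.195 mm

0.195


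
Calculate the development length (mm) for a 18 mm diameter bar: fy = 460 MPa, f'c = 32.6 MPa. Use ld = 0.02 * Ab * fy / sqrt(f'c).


Ab = pi * 18^2 / 4 = 254.469 mm2
ld = 0.02 * 254.469 * 460 / sqrt(32.6)
= 410.0 mm

410.0


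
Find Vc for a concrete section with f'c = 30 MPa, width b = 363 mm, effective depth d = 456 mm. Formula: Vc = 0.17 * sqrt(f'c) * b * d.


Vc = 0.17 * sqrt(30) * 363 * 456 / 1000
= 154.13 kN

154.13


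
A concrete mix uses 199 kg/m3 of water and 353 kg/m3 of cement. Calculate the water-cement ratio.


w/c = water / cement
w/c = 199 / 353 = 0.564

0.564


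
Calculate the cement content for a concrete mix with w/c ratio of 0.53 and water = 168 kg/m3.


Cement = water / (w/c)
= 168 / 0.53
= 317.0 kg/m3

317.0


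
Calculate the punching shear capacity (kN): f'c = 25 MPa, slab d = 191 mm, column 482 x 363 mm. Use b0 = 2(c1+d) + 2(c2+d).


b0 = 2*(482 + 191) + 2*(363 + 191) = 2454 mm
Vc = 0.33 * sqrt(25) * 2454 * 191 / 1000
= 773.38 kN

773.38


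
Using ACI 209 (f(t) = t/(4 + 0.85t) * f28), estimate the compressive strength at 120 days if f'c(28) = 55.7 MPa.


f(120) = 120 / (4 + 0.85 * 120) * 55.7
= 120 / 106.0 * 55.7
= 63.06 MPa

63.06


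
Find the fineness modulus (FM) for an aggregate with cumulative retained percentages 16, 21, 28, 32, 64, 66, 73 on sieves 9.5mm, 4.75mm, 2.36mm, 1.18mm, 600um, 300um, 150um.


FM = sum(cumulative % retained) / 100
= 300 / 100
= 3.0

3.0


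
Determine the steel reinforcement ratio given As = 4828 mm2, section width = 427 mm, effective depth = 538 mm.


rho = As / (b * d)
= 4828 / (427 * 538)
= 0.021

0.021


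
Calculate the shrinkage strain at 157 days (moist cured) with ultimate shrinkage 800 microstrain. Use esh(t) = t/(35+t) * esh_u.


esh(157) = 157 / (35 + 157) * 800
= 157 / 192 * 800
= 654.2 microstrain

654.2


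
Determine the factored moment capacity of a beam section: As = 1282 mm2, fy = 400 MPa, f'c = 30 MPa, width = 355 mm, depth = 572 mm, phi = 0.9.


a = As * fy / (0.85 * f'c * b)
= 1282 * 400 / (0.85 * 30 * 355)
= 56.6473 mm
Mn = As * fy * (d - a/2) / 10^6
= 278.7972 kN-m
phi*Mn = 0.9 * 278.7972 = 250.92 kN-m

250.92


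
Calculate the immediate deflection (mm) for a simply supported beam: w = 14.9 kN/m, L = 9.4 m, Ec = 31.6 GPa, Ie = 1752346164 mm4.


Convert: L = 9.4 m = 9400 mm, Ec = 31.6 GPa = 31600 MPa
delta = 5 * 14.9 * 9400^4 / (384 * 31600 * 1752346164)
= 27.35 mm

27.35


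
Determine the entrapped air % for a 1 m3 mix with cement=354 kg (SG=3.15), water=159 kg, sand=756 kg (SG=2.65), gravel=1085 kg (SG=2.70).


Vol cement = 354 / (3.15 * 1000) = 0.112381 m3
Vol water = 159 / 1000 = 0.159 m3
Vol sand = 756 / (2.65 * 1000) = 0.285283 m3
Vol gravel = 1085 / (2.70 * 1000) = 0.401852 m3
Total solid + water volume = 0.958516 m3
Air = (1 - 0.958516) * 100 = 4.15%

4.15
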